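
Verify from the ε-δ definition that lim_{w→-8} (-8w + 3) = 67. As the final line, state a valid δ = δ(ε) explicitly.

δ = ε/8

Fix ε > 0. We need δ > 0 so that 0 < |w + 8| < δ implies |(-8w + 3) − 67| < ε.
|(-8w + 3) − 67| = |-8w - 64| = 8|w + 8|.
So 8|w + 8| < ε exactly when |w + 8| < ε/8.
Take δ = ε/8. If 0 < |w + 8| < δ then |(-8w + 3) − 67| = 8|w + 8| < 8·(ε/8) = ε.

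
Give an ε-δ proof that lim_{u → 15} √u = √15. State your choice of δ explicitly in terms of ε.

Let ε > 0. We want δ > 0 such that 0 < |u − 15| < δ implies |√u − √15| < ε.
Multiplying by the conjugate, |√u − √15| = |u − 15|/(√u + √15).
Restrict δ ≤ 15 so that |u − 15| < 15 forces u > 0, and then √u + √15 > √15.
Hence |√u − √15| < |u − 15|/√15, which is < ε once |u − 15| < √15·ε.
Take δ = min(15, √15·ε). If 0 < |u − 15| < δ then u > 0 and |√u − √15| < |u − 15|/√15 < ε.

δ = min(15, √15·ε)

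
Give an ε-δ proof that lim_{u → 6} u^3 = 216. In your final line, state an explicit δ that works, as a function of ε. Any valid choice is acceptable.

Suppose ε > 0. We seek δ > 0 with 0 < |u − 6| < δ ⇒ |u^3 − 216| < ε.
Factor: u^3 − 216 = (u − 6)(u^2 + 6u + 36), so |u^3 − 216| = |u − 6|·|u^2 + 6u + 36|.
Restrict δ ≤ 1. Then |u − 6| < 1 gives |u| < 7, so by the triangle inequality |u^2 + 6u + 36| ≤ 7^2 + 6·7 + 36 = 127.
Hence |u^3 − 216| ≤ 127|u − 6|, which is < ε once |u − 6| < ε/127.
Take δ = min(1, ε/127). If 0 < |u − 6| < δ then both bounds hold and |u^3 − 216| ≤ 127|u − 6| < 127·(ε/127) = ε.

δ = min(1, ε/127)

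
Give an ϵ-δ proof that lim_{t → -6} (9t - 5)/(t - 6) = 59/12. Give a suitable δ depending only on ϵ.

Suppose ϵ > 0. We want δ > 0 with 0 < |t + 6| < δ ⇒ |(9t - 5)/(t - 6) − (59/12)| < ϵ.
Combining over a common denominator, (9t - 5)/(t - 6) − (59/12) = [(9t - 5)·(-12) − (-59)·(t - 6)] / [(-12)·(t - 6)] = -49(t + 6) / ((-12)(t - 6)).
So |(9t - 5)/(t - 6) − (59/12)| = 49|t + 6| / (12·|t − 6|).
Restrict δ ≤ 6. Then |t + 6| < 6 gives |t − 6| = |(t + 6) + (-12)| ≥ 12 − 6 = 6.
Hence |(9t - 5)/(t - 6) − (59/12)| < 49|t + 6|/(12·6) = (49/72)|t + 6|, which is < ϵ once |t + 6| < (72/49)ϵ.
Take δ = min(6, (72/49)ϵ). Then 0 < |t + 6| < δ forces both bounds, so |(9t - 5)/(t - 6) − (59/12)| < ϵ.

δ = min(6, (72/49)ϵ)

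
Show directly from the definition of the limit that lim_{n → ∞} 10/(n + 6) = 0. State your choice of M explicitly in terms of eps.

M = 10/eps

Let eps > 0 be given. For n ≥ 1, |10/(n + 6) − 0| = 10/(n + 6) ≤ 10/n.
We need 10/n < eps, i.e. n > 10/eps.
Take M = 10/eps. If n > M then |10/(n + 6)| ≤ 10/n < eps.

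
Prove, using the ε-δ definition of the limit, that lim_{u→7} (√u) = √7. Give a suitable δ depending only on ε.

δ = min(7, √7·ε)

Let ε > 0. We want δ > 0 such that 0 < |u − 7| < δ implies |√u − √7| < ε.
Multiplying by the conjugate, |√u − √7| = |u − 7|/(√u + √7).
Restrict δ ≤ 7 so that |u − 7| < 7 forces u > 0, and then √u + √7 > √7.
Hence |√u − √7| < |u − 7|/√7, which is < ε once |u − 7| < √7·ε.
Take δ = min(7, √7·ε). If 0 < |u − 7| < δ then u > 0 and |√u − √7| < |u − 7|/√7 < ε.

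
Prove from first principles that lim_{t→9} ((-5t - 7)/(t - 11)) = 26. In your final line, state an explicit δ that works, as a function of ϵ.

δ = min(1, (1/31)ϵ)

Let ϵ > 0 be given. We want δ > 0 with 0 < |t − 9| < δ ⇒ |(-5t - 7)/(t - 11) − 26| < ϵ.
Combining over a common denominator, (-5t - 7)/(t - 11) − 26 = [(-5t - 7)·(-2) − (-52)·(t - 11)] / [(-2)·(t - 11)] = 62(t − 9) / ((-2)(t - 11)).
So |(-5t - 7)/(t - 11) − 26| = 62|t − 9| / (2·|t − 11|).
Require δ ≤ 1, so |t − 11| ≥ |-2| − |t − 9| > 2 − 1 = 1.
Hence |(-5t - 7)/(t - 11) − 26| < 62|t − 9|/(2·1) = 31|t − 9|, which is < ϵ once |t − 9| < (1/31)ϵ.
Take δ = min(1, (1/31)ϵ). Then 0 < |t − 9| < δ forces both bounds, so |(-5t - 7)/(t - 11) − 26| < ϵ.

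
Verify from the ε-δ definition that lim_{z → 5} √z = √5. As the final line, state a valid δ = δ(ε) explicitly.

δ = min(5, √5·ε)

Suppose ε > 0. We want δ > 0 such that 0 < |z − 5| < δ implies |√z − √5| < ε.
Multiplying by the conjugate, |√z − √5| = |z − 5|/(√z + √5).
Restrict δ ≤ 5 so that |z − 5| < 5 forces z > 0, and then √z + √5 > √5.
Hence |√z − √5| < |z − 5|/√5, which is < ε once |z − 5| < √5·ε.
Take δ = min(5, √5·ε). If 0 < |z − 5| < δ then z > 0 and |√z − √5| < |z − 5|/√5 < ε.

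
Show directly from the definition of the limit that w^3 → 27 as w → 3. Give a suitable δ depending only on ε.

Let ε > 0. We seek δ > 0 with 0 < |w − 3| < δ ⇒ |w^3 − 27| < ε.
Factor: w^3 − 27 = (w − 3)(w^2 + 3w + 9), so |w^3 − 27| = |w − 3|·|w^2 + 3w + 9|.
Impose δ ≤ 1 so that |w| < 4; then |w^2 + 3w + 9| ≤ 37.
Hence |w^3 − 27| ≤ 37|w − 3|, which is < ε once |w − 3| < ε/37.
Take δ = min(1, ε/37). If 0 < |w − 3| < δ then both bounds hold and |w^3 − 27| ≤ 37|w − 3| < 37·(ε/37) = ε.

δ = min(1, ε/37)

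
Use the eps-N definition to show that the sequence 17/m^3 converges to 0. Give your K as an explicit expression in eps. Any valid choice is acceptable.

K = (17/eps)^{1/3}

Let eps > 0. For m ≥ 1, |17/m^3 − 0| = 17/m^3.
17/m^3 < eps ⇔ m^3 > 17/eps ⇔ m > (17/eps)^{1/3}.
Take K = (17/eps)^{1/3}. Then m > K implies 17/m^3 < eps.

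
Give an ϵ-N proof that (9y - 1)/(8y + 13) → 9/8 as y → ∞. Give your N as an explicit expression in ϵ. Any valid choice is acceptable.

Let ϵ > 0 be given. We seek N > 0 such that y > N implies |(9y - 1)/(8y + 13) − (9/8)| < ϵ.
(9y - 1)/(8y + 13) − (9/8) = (8(9y - 1) − 9(8y + 13)) / (8(8y + 13)) = -125/(8(8y + 13)).
For y > 0 we have 8y + 13 > 8y, so |(9y - 1)/(8y + 13) − (9/8)| = 125/(8(8y + 13)) < 125/(8·8y) = (125/64)/y.
Thus |(9y - 1)/(8y + 13) − (9/8)| < ϵ whenever y > (125/64)/ϵ.
Take N = (125/64)/ϵ. If y > N then |(9y - 1)/(8y + 13) − (9/8)| < (125/64)/y < ϵ.

N = (125/64)/ϵ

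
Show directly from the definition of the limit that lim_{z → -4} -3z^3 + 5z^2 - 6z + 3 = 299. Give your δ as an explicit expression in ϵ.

Let ϵ > 0. We want δ > 0 such that 0 < |z + 4| < δ implies |(-3z^3 + 5z^2 - 6z + 3) − 299| < ϵ.
(-3z^3 + 5z^2 - 6z + 3) − 299 = -3z^3 + 5z^2 - 6z - 296 = (z + 4)(-3z^2 + 17z - 74).
So |(-3z^3 + 5z^2 - 6z + 3) − 299| = |z + 4|·|-3z^2 + 17z - 74|.
Require δ ≤ 2. Then |z + 4| < 2 gives |z| < 6, and by the triangle inequality |-3z^2 + 17z - 74| ≤ 3·6^2 + 17·6 + 74 = 284.
Hence |(-3z^3 + 5z^2 - 6z + 3) − 299| ≤ 284|z + 4| < ϵ provided |z + 4| < ϵ/284.
Choosing δ = min(2, ϵ/284) ensures both conditions, hence |(-3z^3 + 5z^2 - 6z + 3) − 299| < ϵ.

δ = min(2, ϵ/284)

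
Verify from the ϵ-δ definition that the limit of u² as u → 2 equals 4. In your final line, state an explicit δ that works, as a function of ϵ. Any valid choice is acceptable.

δ = min(2, ϵ/6)

Let ϵ > 0. We seek δ > 0 with 0 < |u − 2| < δ ⇒ |u² − 4| < ϵ.
Factor: u² − 4 = (u − 2)(u + 2), so |u² − 4| = |u − 2|·|u + 2|.
Impose δ ≤ 2 so that |u| < 4; then |u + 2| ≤ 6.
Hence |u² − 4| ≤ 6|u − 2|, which is < ϵ once |u − 2| < ϵ/6.
Take δ = min(2, ϵ/6). If 0 < |u − 2| < δ then both bounds hold and |u² − 4| ≤ 6|u − 2| < 6·(ϵ/6) = ϵ.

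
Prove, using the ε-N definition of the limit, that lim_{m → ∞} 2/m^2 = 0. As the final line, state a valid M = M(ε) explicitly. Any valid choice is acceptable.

M = (2/ε)^{1/2}

Suppose ε > 0. For m ≥ 1, |2/m^2 − 0| = 2/m^2.
2/m^2 < ε ⇔ m^2 > 2/ε ⇔ m > (2/ε)^{1/2}.
Take M = (2/ε)^{1/2}. Then m > M implies 2/m^2 < ε.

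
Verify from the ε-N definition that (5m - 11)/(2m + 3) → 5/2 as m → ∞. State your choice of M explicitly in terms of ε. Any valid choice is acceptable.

M = (37/4)/ε

Let ε > 0 be given. For m ≥ 1, |(5m - 11)/(2m + 3) − (5/2)| = |-37|/(2(2m + 3)) = 37/(2(2m + 3)).
Since 2m + 3 ≥ 2m for m ≥ 1, this is ≤ 37/(2·2m) = (37/4)/m.
So |(5m - 11)/(2m + 3) − (5/2)| < ε whenever m > (37/4)/ε.
Take M = (37/4)/ε. If m > M then |(5m - 11)/(2m + 3) − (5/2)| ≤ (37/4)/m < ε.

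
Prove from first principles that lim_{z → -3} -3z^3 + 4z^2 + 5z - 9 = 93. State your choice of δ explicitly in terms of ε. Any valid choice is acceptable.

Suppose ε > 0. We want δ > 0 such that 0 < |z + 3| < δ implies |(-3z^3 + 4z^2 + 5z - 9) − 93| < ε.
(-3z^3 + 4z^2 + 5z - 9) − 93 = -3z^3 + 4z^2 + 5z - 102 = (z + 3)(-3z^2 + 13z - 34).
So |(-3z^3 + 4z^2 + 5z - 9) − 93| = |z + 3|·|-3z^2 + 13z - 34|.
Require δ ≤ 2. Then |z + 3| < 2 gives |z| < 5, and by the triangle inequality |-3z^2 + 13z - 34| ≤ 3·5^2 + 13·5 + 34 = 174.
Hence |(-3z^3 + 4z^2 + 5z - 9) − 93| ≤ 174|z + 3| < ε provided |z + 3| < ε/174.
Choosing δ = min(2, ε/174) ensures both conditions, hence |(-3z^3 + 4z^2 + 5z - 9) − 93| < ε.

δ = min(2, ε/174)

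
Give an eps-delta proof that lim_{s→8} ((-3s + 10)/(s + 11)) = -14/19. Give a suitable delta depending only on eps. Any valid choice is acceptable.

Let eps > 0 be given. We want delta > 0 with 0 < |s − 8| < delta ⇒ |(-3s + 10)/(s + 11) + 14/19| < eps.
Combining over a common denominator, (-3s + 10)/(s + 11) + 14/19 = [(-3s + 10)·19 − (-14)·(s + 11)] / [19·(s + 11)] = -43(s − 8) / (19(s + 11)).
So |(-3s + 10)/(s + 11) + 14/19| = 43|s − 8| / (19·|s + 11|).
Require delta ≤ 19/2, so |s + 11| ≥ |19| − |s − 8| > 19 − 19/2 = 19/2.
Hence |(-3s + 10)/(s + 11) + 14/19| < 43|s − 8|/(19·(19/2)) = (86/361)|s − 8|, which is < eps once |s − 8| < (361/86)eps.
Take delta = min(19/2, (361/86)eps). Then 0 < |s − 8| < delta forces both bounds, so |(-3s + 10)/(s + 11) + 14/19| < eps.

delta = min(19/2, (361/86)eps)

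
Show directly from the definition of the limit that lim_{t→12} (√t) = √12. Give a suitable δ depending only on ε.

δ = min(12, √12·ε)

Suppose ε > 0. We want δ > 0 such that 0 < |t − 12| < δ implies |√t − √12| < ε.
Multiplying by the conjugate, |√t − √12| = |t − 12|/(√t + √12).
Restrict δ ≤ 12 so that |t − 12| < 12 forces t > 0, and then √t + √12 > √12.
Hence |√t − √12| < |t − 12|/√12, which is < ε once |t − 12| < √12·ε.
Take δ = min(12, √12·ε). If 0 < |t − 12| < δ then t > 0 and |√t − √12| < |t − 12|/√12 < ε.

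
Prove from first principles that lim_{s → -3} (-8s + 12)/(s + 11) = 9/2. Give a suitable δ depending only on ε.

δ = min(4, (8/25)ε)

Fix ε > 0. We want δ > 0 with 0 < |s + 3| < δ ⇒ |(-8s + 12)/(s + 11) − (9/2)| < ε.
Combining over a common denominator, (-8s + 12)/(s + 11) − (9/2) = [(-8s + 12)·8 − 36·(s + 11)] / [8·(s + 11)] = -100(s + 3) / (8(s + 11)).
So |(-8s + 12)/(s + 11) − (9/2)| = 100|s + 3| / (8·|s + 11|).
Require δ ≤ 4, so |s + 11| ≥ |8| − |s + 3| > 8 − 4 = 4.
Hence |(-8s + 12)/(s + 11) − (9/2)| < 100|s + 3|/(8·4) = (25/8)|s + 3|, which is < ε once |s + 3| < (8/25)ε.
Take δ = min(4, (8/25)ε). Then 0 < |s + 3| < δ forces both bounds, so |(-8s + 12)/(s + 11) − (9/2)| < ε.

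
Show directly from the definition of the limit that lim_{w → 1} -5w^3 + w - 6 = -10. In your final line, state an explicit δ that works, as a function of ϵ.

Let ϵ > 0 be given. We want δ > 0 such that 0 < |w − 1| < δ implies |(-5w^3 + w - 6) + 10| < ϵ.
(-5w^3 + w - 6) + 10 = -5w^3 + w + 4 = (w − 1)(-5w^2 - 5w - 4).
So |(-5w^3 + w - 6) + 10| = |w − 1|·|-5w^2 - 5w - 4|.
Assume first that |w − 1| < 1, so |w| < 2. Then |-5w^2 - 5w - 4| ≤ 5·2^2 + 5·2 + 4 = 34.
Hence |(-5w^3 + w - 6) + 10| ≤ 34|w − 1| < ϵ provided |w − 1| < ϵ/34.
Choosing δ = min(1, ϵ/34) ensures both conditions, hence |(-5w^3 + w - 6) + 10| < ϵ.

δ = min(1, ϵ/34)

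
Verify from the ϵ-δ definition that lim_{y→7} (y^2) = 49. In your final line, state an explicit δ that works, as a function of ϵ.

δ = min(1, ϵ/15)

Fix ϵ > 0. We seek δ > 0 with 0 < |y − 7| < δ ⇒ |y^2 − 49| < ϵ.
Factor: y^2 − 49 = (y − 7)(y + 7), so |y^2 − 49| = |y − 7|·|y + 7|.
Restrict δ ≤ 1. Then |y − 7| < 1 gives |y| < 8, so by the triangle inequality |y + 7| ≤ 8 + 7 = 15.
Hence |y^2 − 49| ≤ 15|y − 7|, which is < ϵ once |y − 7| < ϵ/15.
Take δ = min(1, ϵ/15). If 0 < |y − 7| < δ then both bounds hold and |y^2 − 49| ≤ 15|y − 7| < 15·(ϵ/15) = ϵ.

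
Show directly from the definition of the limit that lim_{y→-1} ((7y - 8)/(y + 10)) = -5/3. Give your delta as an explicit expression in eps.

Let eps > 0. We want delta > 0 with 0 < |y + 1| < delta ⇒ |(7y - 8)/(y + 10) + 5/3| < eps.
Combining over a common denominator, (7y - 8)/(y + 10) + 5/3 = [(7y - 8)·9 − (-15)·(y + 10)] / [9·(y + 10)] = 78(y + 1) / (9(y + 10)).
So |(7y - 8)/(y + 10) + 5/3| = 78|y + 1| / (9·|y + 10|).
Restrict delta ≤ 9/2. Then |y + 1| < 9/2 gives |y + 10| = |(y + 1) + 9| ≥ 9 − 9/2 = 9/2.
Hence |(7y - 8)/(y + 10) + 5/3| < 78|y + 1|/(9·(9/2)) = (52/27)|y + 1|, which is < eps once |y + 1| < (27/52)eps.
Take delta = min(9/2, (27/52)eps). Then 0 < |y + 1| < delta forces both bounds, so |(7y - 8)/(y + 10) + 5/3| < eps.

delta = min(9/2, (27/52)eps)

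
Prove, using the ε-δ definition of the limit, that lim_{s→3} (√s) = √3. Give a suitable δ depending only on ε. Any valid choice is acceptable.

Fix ε > 0. We want δ > 0 such that 0 < |s − 3| < δ implies |√s − √3| < ε.
Rationalise: √s − √3 = (s − 3)/(√s + √3), so |√s − √3| = |s − 3|/(√s + √3).
Restrict δ ≤ 3 so that |s − 3| < 3 forces s > 0, and then √s + √3 > √3.
Hence |√s − √3| < |s − 3|/√3, which is < ε once |s − 3| < √3·ε.
Take δ = min(3, √3·ε). If 0 < |s − 3| < δ then s > 0 and |√s − √3| < |s − 3|/√3 < ε.

δ = min(3, √3·ε)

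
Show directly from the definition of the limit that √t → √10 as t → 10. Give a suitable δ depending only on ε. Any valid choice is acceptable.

Suppose ε > 0. We want δ > 0 such that 0 < |t − 10| < δ implies |√t − √10| < ε.
Rationalise: √t − √10 = (t − 10)/(√t + √10), so |√t − √10| = |t − 10|/(√t + √10).
Restrict δ ≤ 10 so that |t − 10| < 10 forces t > 0, and then √t + √10 > √10.
Hence |√t − √10| < |t − 10|/√10, which is < ε once |t − 10| < √10·ε.
Take δ = min(10, √10·ε). If 0 < |t − 10| < δ then t > 0 and |√t − √10| < |t − 10|/√10 < ε.

δ = min(10, √10·ε)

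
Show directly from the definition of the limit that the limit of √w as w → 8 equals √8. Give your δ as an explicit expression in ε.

Let ε > 0 be given. We want δ > 0 such that 0 < |w − 8| < δ implies |√w − √8| < ε.
Rationalise: √w − √8 = (w − 8)/(√w + √8), so |√w − √8| = |w − 8|/(√w + √8).
Restrict δ ≤ 8 so that |w − 8| < 8 forces w > 0, and then √w + √8 > √8.
Hence |√w − √8| < |w − 8|/√8, which is < ε once |w − 8| < √8·ε.
Take δ = min(8, √8·ε). If 0 < |w − 8| < δ then w > 0 and |√w − √8| < |w − 8|/√8 < ε.

δ = min(8, √8·ε)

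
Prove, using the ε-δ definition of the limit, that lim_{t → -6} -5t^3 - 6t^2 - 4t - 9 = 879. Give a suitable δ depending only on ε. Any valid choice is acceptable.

Let ε > 0 be given. We want δ > 0 such that 0 < |t + 6| < δ implies |(-5t^3 - 6t^2 - 4t - 9) − 879| < ε.
(-5t^3 - 6t^2 - 4t - 9) − 879 = -5t^3 - 6t^2 - 4t - 888 = (t + 6)(-5t^2 + 24t - 148).
So |(-5t^3 - 6t^2 - 4t - 9) − 879| = |t + 6|·|-5t^2 + 24t - 148|.
Assume first that |t + 6| < 2, so |t| < 8. Then |-5t^2 + 24t - 148| ≤ 5·8^2 + 24·8 + 148 = 660.
Hence |(-5t^3 - 6t^2 - 4t - 9) − 879| ≤ 660|t + 6| < ε provided |t + 6| < ε/660.
Choosing δ = min(2, ε/660) ensures both conditions, hence |(-5t^3 - 6t^2 - 4t - 9) − 879| < ε.

δ = min(2, ε/660)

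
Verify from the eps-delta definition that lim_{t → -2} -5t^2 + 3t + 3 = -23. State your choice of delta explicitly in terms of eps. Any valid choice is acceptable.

Let eps > 0. We want delta > 0 such that 0 < |t + 2| < delta implies |(-5t^2 + 3t + 3) + 23| < eps.
(-5t^2 + 3t + 3) + 23 = -5t^2 + 3t + 26 = (t + 2)(-5t + 13).
So |(-5t^2 + 3t + 3) + 23| = |t + 2|·|-5t + 13|.
Assume first that |t + 2| < 2, so |t| < 4. Then |-5t + 13| ≤ 5·4 + 13 = 33.
Hence |(-5t^2 + 3t + 3) + 23| ≤ 33|t + 2| < eps provided |t + 2| < eps/33.
Take delta = min(2, eps/33). Then 0 < |t + 2| < delta gives both |t + 2| < 2 and |t + 2| < eps/33, so |(-5t^2 + 3t + 3) + 23| < eps.

delta = min(2, eps/33)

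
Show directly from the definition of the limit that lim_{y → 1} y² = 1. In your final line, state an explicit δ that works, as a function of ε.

Let ε > 0 be given. We seek δ > 0 with 0 < |y − 1| < δ ⇒ |y² − 1| < ε.
Factor: y² − 1 = (y − 1)(y + 1), so |y² − 1| = |y − 1|·|y + 1|.
Restrict δ ≤ 1. Then |y − 1| < 1 gives |y| < 2, so by the triangle inequality |y + 1| ≤ 2 + 1 = 3.
Hence |y² − 1| ≤ 3|y − 1|, which is < ε once |y − 1| < ε/3.
Take δ = min(1, ε/3). If 0 < |y − 1| < δ then both bounds hold and |y² − 1| ≤ 3|y − 1| < 3·(ε/3) = ε.

δ = min(1, ε/3)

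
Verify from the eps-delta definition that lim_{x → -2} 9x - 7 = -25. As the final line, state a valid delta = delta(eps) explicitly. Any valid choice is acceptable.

Fix eps > 0. We need delta > 0 so that 0 < |x + 2| < delta implies |(9x - 7) + 25| < eps.
Since (9x - 7) + 25 = 9(x + 2), we have |(9x - 7) + 25| = 9|x + 2|.
So 9|x + 2| < eps exactly when |x + 2| < eps/9.
Choosing delta = eps/9 gives |(9x - 7) + 25| = 9|x + 2| < eps whenever |x + 2| < delta.

delta = eps/9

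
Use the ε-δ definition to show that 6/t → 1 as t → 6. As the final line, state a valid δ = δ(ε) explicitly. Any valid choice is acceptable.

δ = min(3, 3ε)

Let ε > 0 be given. We seek δ > 0 such that 0 < |t − 6| < δ implies |6/t − 1| < ε.
|6/t − 1| = 6·|6 − t|/(6·|t|) = 6|t − 6|/(6|t|).
Require δ ≤ 3 so that |t| > 6 − 3 = 3, hence 6|t| > 18.
Then |6/t − 1| < 6|t − 6|/18, which is < ε when |t − 6| < 3ε.
Take δ = min(3, 3ε). Then 0 < |t − 6| < δ gives both |t − 6| < 3 and |t − 6| < 3ε, so |6/t − 1| < ε.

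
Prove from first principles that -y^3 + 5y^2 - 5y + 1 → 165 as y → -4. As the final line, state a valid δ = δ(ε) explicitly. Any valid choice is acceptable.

Suppose ε > 0. We want δ > 0 such that 0 < |y + 4| < δ implies |(-y^3 + 5y^2 - 5y + 1) − 165| < ε.
(-y^3 + 5y^2 - 5y + 1) − 165 = -y^3 + 5y^2 - 5y - 164 = (y + 4)(-y^2 + 9y - 41).
So |(-y^3 + 5y^2 - 5y + 1) − 165| = |y + 4|·|-y^2 + 9y - 41|.
Assume first that |y + 4| < 1, so |y| < 5. Then |-y^2 + 9y - 41| ≤ 5^2 + 9·5 + 41 = 111.
Hence |(-y^3 + 5y^2 - 5y + 1) − 165| ≤ 111|y + 4| < ε provided |y + 4| < ε/111.
Take δ = min(1, ε/111). Then 0 < |y + 4| < δ gives both |y + 4| < 1 and |y + 4| < ε/111, so |(-y^3 + 5y^2 - 5y + 1) − 165| < ε.

δ = min(1, ε/111)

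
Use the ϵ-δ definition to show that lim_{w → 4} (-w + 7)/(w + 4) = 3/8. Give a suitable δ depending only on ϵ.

δ = min(4, (32/11)ϵ)

Suppose ϵ > 0. We want δ > 0 with 0 < |w − 4| < δ ⇒ |(-w + 7)/(w + 4) − (3/8)| < ϵ.
Combining over a common denominator, (-w + 7)/(w + 4) − (3/8) = [(-w + 7)·8 − 3·(w + 4)] / [8·(w + 4)] = -11(w − 4) / (8(w + 4)).
So |(-w + 7)/(w + 4) − (3/8)| = 11|w − 4| / (8·|w + 4|).
Restrict δ ≤ 4. Then |w − 4| < 4 gives |w + 4| = |(w − 4) + 8| ≥ 8 − 4 = 4.
Hence |(-w + 7)/(w + 4) − (3/8)| < 11|w − 4|/(8·4) = (11/32)|w − 4|, which is < ϵ once |w − 4| < (32/11)ϵ.
Take δ = min(4, (32/11)ϵ). Then 0 < |w − 4| < δ forces both bounds, so |(-w + 7)/(w + 4) − (3/8)| < ϵ.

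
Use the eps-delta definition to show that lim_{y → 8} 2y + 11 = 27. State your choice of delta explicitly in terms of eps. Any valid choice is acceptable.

delta = eps/2

Let eps > 0 be given. We need delta > 0 so that 0 < |y − 8| < delta implies |(2y + 11) − 27| < eps.
Since (2y + 11) − 27 = 2(y − 8), we have |(2y + 11) − 27| = 2|y − 8|.
So 2|y − 8| < eps exactly when |y − 8| < eps/2.
Choosing delta = eps/2 gives |(2y + 11) − 27| = 2|y − 8| < eps whenever |y − 8| < delta.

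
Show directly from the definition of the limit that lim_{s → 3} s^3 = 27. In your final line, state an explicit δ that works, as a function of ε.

δ = min(1, ε/37)

Fix ε > 0. We seek δ > 0 with 0 < |s − 3| < δ ⇒ |s^3 − 27| < ε.
Factor: s^3 − 27 = (s − 3)(s^2 + 3s + 9), so |s^3 − 27| = |s − 3|·|s^2 + 3s + 9|.
Impose δ ≤ 1 so that |s| < 4; then |s^2 + 3s + 9| ≤ 37.
Hence |s^3 − 27| ≤ 37|s − 3|, which is < ε once |s − 3| < ε/37.
Take δ = min(1, ε/37). If 0 < |s − 3| < δ then both bounds hold and |s^3 − 27| ≤ 37|s − 3| < 37·(ε/37) = ε.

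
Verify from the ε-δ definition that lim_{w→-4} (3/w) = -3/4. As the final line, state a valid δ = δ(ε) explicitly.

Suppose ε > 0. We seek δ > 0 such that 0 < |w + 4| < δ implies |3/w + 3/4| < ε.
|3/w + 3/4| = 3·|-4 − w|/(4·|w|) = 3|w + 4|/(4|w|).
Require δ ≤ 2 so that |w| > 4 − 2 = 2, hence 4|w| > 8.
Then |3/w + 3/4| < 3|w + 4|/8, which is < ε when |w + 4| < (8/3)ε.
Take δ = min(2, (8/3)ε). Then 0 < |w + 4| < δ gives both |w + 4| < 2 and |w + 4| < (8/3)ε, so |3/w + 3/4| < ε.

δ = min(2, (8/3)ε)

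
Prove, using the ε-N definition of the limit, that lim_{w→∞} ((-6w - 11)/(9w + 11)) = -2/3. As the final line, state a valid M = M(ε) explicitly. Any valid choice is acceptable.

M = (11/27)/ε

Suppose ε > 0. We seek M > 0 such that w > M implies |(-6w - 11)/(9w + 11) + 2/3| < ε.
(-6w - 11)/(9w + 11) + 2/3 = (9(-6w - 11) − (-6)(9w + 11)) / (9(9w + 11)) = -33/(9(9w + 11)).
For w > 0 we have 9w + 11 > 9w, so |(-6w - 11)/(9w + 11) + 2/3| = 33/(9(9w + 11)) < 33/(9·9w) = (11/27)/w.
Thus |(-6w - 11)/(9w + 11) + 2/3| < ε whenever w > (11/27)/ε.
Take M = (11/27)/ε. If w > M then |(-6w - 11)/(9w + 11) + 2/3| < (11/27)/w < ε.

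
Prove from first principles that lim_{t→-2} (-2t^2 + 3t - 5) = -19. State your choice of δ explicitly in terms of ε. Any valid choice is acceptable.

Let ε > 0. We want δ > 0 such that 0 < |t + 2| < δ implies |(-2t^2 + 3t - 5) + 19| < ε.
(-2t^2 + 3t - 5) + 19 = -2t^2 + 3t + 14 = (t + 2)(-2t + 7).
So |(-2t^2 + 3t - 5) + 19| = |t + 2|·|-2t + 7|.
Assume first that |t + 2| < 2, so |t| < 4. Then |-2t + 7| ≤ 2·4 + 7 = 15.
Hence |(-2t^2 + 3t - 5) + 19| ≤ 15|t + 2| < ε provided |t + 2| < ε/15.
Choosing δ = min(2, ε/15) ensures both conditions, hence |(-2t^2 + 3t - 5) + 19| < ε.

δ = min(2, ε/15)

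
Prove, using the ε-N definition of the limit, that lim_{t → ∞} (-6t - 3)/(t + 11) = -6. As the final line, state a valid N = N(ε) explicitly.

N = 63/ε

Fix ε > 0. We seek N > 0 such that t > N implies |(-6t - 3)/(t + 11) + 6| < ε.
(-6t - 3)/(t + 11) + 6 = ((-6t - 3) − (-6)(t + 11)) / ((t + 11)) = 63/((t + 11)).
For t > 0 we have t + 11 > t, so |(-6t - 3)/(t + 11) + 6| = 63/((t + 11)) < 63/(t) = 63/t.
Thus |(-6t - 3)/(t + 11) + 6| < ε whenever t > 63/ε.
Take N = 63/ε. If t > N then |(-6t - 3)/(t + 11) + 6| < 63/t < ε.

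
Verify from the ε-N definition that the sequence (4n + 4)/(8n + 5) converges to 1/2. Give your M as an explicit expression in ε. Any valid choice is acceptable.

M = (3/16)/ε

Let ε > 0 be given. For n ≥ 1, |(4n + 4)/(8n + 5) − (1/2)| = |12|/(8(8n + 5)) = 12/(8(8n + 5)).
Since 8n + 5 ≥ 8n for n ≥ 1, this is ≤ 12/(8·8n) = (3/16)/n.
So |(4n + 4)/(8n + 5) − (1/2)| < ε whenever n > (3/16)/ε.
Take M = (3/16)/ε. If n > M then |(4n + 4)/(8n + 5) − (1/2)| ≤ (3/16)/n < ε.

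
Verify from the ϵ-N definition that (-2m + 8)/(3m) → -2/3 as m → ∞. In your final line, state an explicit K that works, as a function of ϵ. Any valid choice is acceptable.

K = (8/3)/ϵ

Let ϵ > 0. For m ≥ 1, |(-2m + 8)/(3m) + 2/3| = |24|/(3(3m)) = 24/(3(3m)).
Since 3m ≥ 3m for m ≥ 1, this is ≤ 24/(3·3m) = (8/3)/m.
So |(-2m + 8)/(3m) + 2/3| < ϵ whenever m > (8/3)/ϵ.
Take K = (8/3)/ϵ. If m > K then |(-2m + 8)/(3m) + 2/3| ≤ (8/3)/m < ϵ.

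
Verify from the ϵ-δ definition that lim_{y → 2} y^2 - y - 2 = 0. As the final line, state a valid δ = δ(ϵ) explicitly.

Suppose ϵ > 0. We want δ > 0 such that 0 < |y − 2| < δ implies |(y^2 - y - 2)| < ϵ.
(y^2 - y - 2) = y^2 - y - 2 = (y − 2)(y + 1).
So |(y^2 - y - 2)| = |y − 2|·|y + 1|.
Require δ ≤ 1. Then |y − 2| < 1 gives |y| < 3, and by the triangle inequality |y + 1| ≤ 3 + 1 = 4.
Hence |(y^2 - y - 2)| ≤ 4|y − 2| < ϵ provided |y − 2| < ϵ/4.
Choosing δ = min(1, ϵ/4) ensures both conditions, hence |(y^2 - y - 2)| < ϵ.

δ = min(1, ϵ/4)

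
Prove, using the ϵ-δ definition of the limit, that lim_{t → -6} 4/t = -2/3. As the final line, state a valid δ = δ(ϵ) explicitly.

δ = min(3, (9/2)ϵ)

Let ϵ > 0. We seek δ > 0 such that 0 < |t + 6| < δ implies |4/t + 2/3| < ϵ.
|4/t + 2/3| = 4·|-6 − t|/(6·|t|) = 4|t + 6|/(6|t|).
Restrict δ ≤ 3. Then |t + 6| < 3 gives |t| > 3, so 6|t| > 18.
Then |4/t + 2/3| < 4|t + 6|/18, which is < ϵ when |t + 6| < (9/2)ϵ.
Take δ = min(3, (9/2)ϵ). Then 0 < |t + 6| < δ gives both |t + 6| < 3 and |t + 6| < (9/2)ϵ, so |4/t + 2/3| < ϵ.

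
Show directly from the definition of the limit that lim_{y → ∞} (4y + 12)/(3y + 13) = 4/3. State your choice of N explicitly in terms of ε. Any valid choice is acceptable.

N = (16/9)/ε

Suppose ε > 0. We seek N > 0 such that y > N implies |(4y + 12)/(3y + 13) − (4/3)| < ε.
(4y + 12)/(3y + 13) − (4/3) = (3(4y + 12) − 4(3y + 13)) / (3(3y + 13)) = -16/(3(3y + 13)).
For y > 0 we have 3y + 13 > 3y, so |(4y + 12)/(3y + 13) − (4/3)| = 16/(3(3y + 13)) < 16/(3·3y) = (16/9)/y.
Thus |(4y + 12)/(3y + 13) − (4/3)| < ε whenever y > (16/9)/ε.
Take N = (16/9)/ε. If y > N then |(4y + 12)/(3y + 13) − (4/3)| < (16/9)/y < ε.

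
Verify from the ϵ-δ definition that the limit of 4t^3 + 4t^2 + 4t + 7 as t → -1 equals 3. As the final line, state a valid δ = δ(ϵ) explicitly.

δ = min(1, ϵ/20)

Suppose ϵ > 0. We want δ > 0 such that 0 < |t + 1| < δ implies |(4t^3 + 4t^2 + 4t + 7) − 3| < ϵ.
(4t^3 + 4t^2 + 4t + 7) − 3 = 4t^3 + 4t^2 + 4t + 4 = (t + 1)(4t^2 + 4).
So |(4t^3 + 4t^2 + 4t + 7) − 3| = |t + 1|·|4t^2 + 4|.
Require δ ≤ 1. Then |t + 1| < 1 gives |t| < 2, and by the triangle inequality |4t^2 + 4| ≤ 4·2^2 + 4 = 20.
Hence |(4t^3 + 4t^2 + 4t + 7) − 3| ≤ 20|t + 1| < ϵ provided |t + 1| < ϵ/20.
Take δ = min(1, ϵ/20). Then 0 < |t + 1| < δ gives both |t + 1| < 1 and |t + 1| < ϵ/20, so |(4t^3 + 4t^2 + 4t + 7) − 3| < ϵ.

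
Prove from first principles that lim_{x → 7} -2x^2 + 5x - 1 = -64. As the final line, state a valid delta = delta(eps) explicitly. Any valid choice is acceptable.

delta = min(2, eps/27)

Fix eps > 0. We want delta > 0 such that 0 < |x − 7| < delta implies |(-2x^2 + 5x - 1) + 64| < eps.
(-2x^2 + 5x - 1) + 64 = -2x^2 + 5x + 63 = (x − 7)(-2x - 9).
So |(-2x^2 + 5x - 1) + 64| = |x − 7|·|-2x - 9|.
Assume first that |x − 7| < 2, so |x| < 9. Then |-2x - 9| ≤ 2·9 + 9 = 27.
Hence |(-2x^2 + 5x - 1) + 64| ≤ 27|x − 7| < eps provided |x − 7| < eps/27.
Take delta = min(2, eps/27). Then 0 < |x − 7| < delta gives both |x − 7| < 2 and |x − 7| < eps/27, so |(-2x^2 + 5x - 1) + 64| < eps.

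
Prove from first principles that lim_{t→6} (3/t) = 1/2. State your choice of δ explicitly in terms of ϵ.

Fix ϵ > 0. We seek δ > 0 such that 0 < |t − 6| < δ implies |3/t − (1/2)| < ϵ.
|3/t − (1/2)| = 3·|6 − t|/(6·|t|) = 3|t − 6|/(6|t|).
Restrict δ ≤ 3. Then |t − 6| < 3 gives |t| > 3, so 6|t| > 18.
Then |3/t − (1/2)| < 3|t − 6|/18, which is < ϵ when |t − 6| < 6ϵ.
Take δ = min(3, 6ϵ). Then 0 < |t − 6| < δ gives both |t − 6| < 3 and |t − 6| < 6ϵ, so |3/t − (1/2)| < ϵ.

δ = min(3, 6ϵ)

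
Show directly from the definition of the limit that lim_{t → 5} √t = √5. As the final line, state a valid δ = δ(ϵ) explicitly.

Suppose ϵ > 0. We want δ > 0 such that 0 < |t − 5| < δ implies |√t − √5| < ϵ.
Rationalise: √t − √5 = (t − 5)/(√t + √5), so |√t − √5| = |t − 5|/(√t + √5).
Restrict δ ≤ 5 so that |t − 5| < 5 forces t > 0, and then √t + √5 > √5.
Hence |√t − √5| < |t − 5|/√5, which is < ϵ once |t − 5| < √5·ϵ.
Take δ = min(5, √5·ϵ). If 0 < |t − 5| < δ then t > 0 and |√t − √5| < |t − 5|/√5 < ϵ.

δ = min(5, √5·ϵ)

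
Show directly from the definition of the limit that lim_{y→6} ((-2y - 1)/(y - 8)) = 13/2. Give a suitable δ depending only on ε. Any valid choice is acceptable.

δ = min(1, (2/17)ε)

Let ε > 0 be given. We want δ > 0 with 0 < |y − 6| < δ ⇒ |(-2y - 1)/(y - 8) − (13/2)| < ε.
Combining over a common denominator, (-2y - 1)/(y - 8) − (13/2) = [(-2y - 1)·(-2) − (-13)·(y - 8)] / [(-2)·(y - 8)] = 17(y − 6) / ((-2)(y - 8)).
So |(-2y - 1)/(y - 8) − (13/2)| = 17|y − 6| / (2·|y − 8|).
Restrict δ ≤ 1. Then |y − 6| < 1 gives |y − 8| = |(y − 6) + (-2)| ≥ 2 − 1 = 1.
Hence |(-2y - 1)/(y - 8) − (13/2)| < 17|y − 6|/(2·1) = (17/2)|y − 6|, which is < ε once |y − 6| < (2/17)ε.
Take δ = min(1, (2/17)ε). Then 0 < |y − 6| < δ forces both bounds, so |(-2y - 1)/(y - 8) − (13/2)| < ε.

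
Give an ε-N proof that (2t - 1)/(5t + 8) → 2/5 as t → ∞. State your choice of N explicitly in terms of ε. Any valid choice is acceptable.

N = (21/25)/ε

Let ε > 0. We seek N > 0 such that t > N implies |(2t - 1)/(5t + 8) − (2/5)| < ε.
(2t - 1)/(5t + 8) − (2/5) = (5(2t - 1) − 2(5t + 8)) / (5(5t + 8)) = -21/(5(5t + 8)).
For t > 0 we have 5t + 8 > 5t, so |(2t - 1)/(5t + 8) − (2/5)| = 21/(5(5t + 8)) < 21/(5·5t) = (21/25)/t.
Thus |(2t - 1)/(5t + 8) − (2/5)| < ε whenever t > (21/25)/ε.
Take N = (21/25)/ε. If t > N then |(2t - 1)/(5t + 8) − (2/5)| < (21/25)/t < ε.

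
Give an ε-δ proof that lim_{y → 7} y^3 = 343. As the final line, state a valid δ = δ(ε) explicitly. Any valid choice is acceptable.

Fix ε > 0. We seek δ > 0 with 0 < |y − 7| < δ ⇒ |y^3 − 343| < ε.
Factor: y^3 − 343 = (y − 7)(y^2 + 7y + 49), so |y^3 − 343| = |y − 7|·|y^2 + 7y + 49|.
Restrict δ ≤ 1. Then |y − 7| < 1 gives |y| < 8, so by the triangle inequality |y^2 + 7y + 49| ≤ 8^2 + 7·8 + 49 = 169.
Hence |y^3 − 343| ≤ 169|y − 7|, which is < ε once |y − 7| < ε/169.
Take δ = min(1, ε/169). If 0 < |y − 7| < δ then both bounds hold and |y^3 − 343| ≤ 169|y − 7| < 169·(ε/169) = ε.

δ = min(1, ε/169)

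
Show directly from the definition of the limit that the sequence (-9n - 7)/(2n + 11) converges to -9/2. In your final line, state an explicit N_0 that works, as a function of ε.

N_0 = (85/4)/ε

Suppose ε > 0. For n ≥ 1, |(-9n - 7)/(2n + 11) + 9/2| = |85|/(2(2n + 11)) = 85/(2(2n + 11)).
Since 2n + 11 ≥ 2n for n ≥ 1, this is ≤ 85/(2·2n) = (85/4)/n.
So |(-9n - 7)/(2n + 11) + 9/2| < ε whenever n > (85/4)/ε.
Take N_0 = (85/4)/ε. If n > N_0 then |(-9n - 7)/(2n + 11) + 9/2| ≤ (85/4)/n < ε.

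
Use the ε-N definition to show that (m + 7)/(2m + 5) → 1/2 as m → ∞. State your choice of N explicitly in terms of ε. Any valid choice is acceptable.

Let ε > 0 be given. For m ≥ 1, |(m + 7)/(2m + 5) − (1/2)| = |9|/(2(2m + 5)) = 9/(2(2m + 5)).
Since 2m + 5 ≥ 2m for m ≥ 1, this is ≤ 9/(2·2m) = (9/4)/m.
So |(m + 7)/(2m + 5) − (1/2)| < ε whenever m > (9/4)/ε.
Take N = (9/4)/ε. If m > N then |(m + 7)/(2m + 5) − (1/2)| ≤ (9/4)/m < ε.

N = (9/4)/ε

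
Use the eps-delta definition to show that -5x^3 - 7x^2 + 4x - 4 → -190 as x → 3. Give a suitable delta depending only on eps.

Fix eps > 0. We want delta > 0 such that 0 < |x − 3| < delta implies |(-5x^3 - 7x^2 + 4x - 4) + 190| < eps.
(-5x^3 - 7x^2 + 4x - 4) + 190 = -5x^3 - 7x^2 + 4x + 186 = (x − 3)(-5x^2 - 22x - 62).
So |(-5x^3 - 7x^2 + 4x - 4) + 190| = |x − 3|·|-5x^2 - 22x - 62|.
Require delta ≤ 1. Then |x − 3| < 1 gives |x| < 4, and by the triangle inequality |-5x^2 - 22x - 62| ≤ 5·4^2 + 22·4 + 62 = 230.
Hence |(-5x^3 - 7x^2 + 4x - 4) + 190| ≤ 230|x − 3| < eps provided |x − 3| < eps/230.
Take delta = min(1, eps/230). Then 0 < |x − 3| < delta gives both |x − 3| < 1 and |x − 3| < eps/230, so |(-5x^3 - 7x^2 + 4x - 4) + 190| < eps.

delta = min(1, eps/230)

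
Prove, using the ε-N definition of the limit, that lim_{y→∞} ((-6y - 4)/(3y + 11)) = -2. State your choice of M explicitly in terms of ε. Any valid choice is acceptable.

M = 6/ε

Let ε > 0. We seek M > 0 such that y > M implies |(-6y - 4)/(3y + 11) + 2| < ε.
(-6y - 4)/(3y + 11) + 2 = (3(-6y - 4) − (-6)(3y + 11)) / (3(3y + 11)) = 54/(3(3y + 11)).
For y > 0 we have 3y + 11 > 3y, so |(-6y - 4)/(3y + 11) + 2| = 54/(3(3y + 11)) < 54/(3·3y) = 6/y.
Thus |(-6y - 4)/(3y + 11) + 2| < ε whenever y > 6/ε.
Take M = 6/ε. If y > M then |(-6y - 4)/(3y + 11) + 2| < 6/y < ε.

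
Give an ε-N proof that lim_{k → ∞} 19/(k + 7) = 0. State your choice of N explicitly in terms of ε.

Let ε > 0 be given. For k ≥ 1, |19/(k + 7) − 0| = 19/(k + 7) ≤ 19/k.
We need 19/k < ε, i.e. k > 19/ε.
Take N = 19/ε. If k > N then |19/(k + 7)| ≤ 19/k < ε.

N = 19/ε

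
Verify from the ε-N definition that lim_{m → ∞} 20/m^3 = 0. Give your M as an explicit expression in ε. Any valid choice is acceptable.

Let ε > 0 be given. For m ≥ 1, |20/m^3 − 0| = 20/m^3.
20/m^3 < ε ⇔ m^3 > 20/ε ⇔ m > (20/ε)^{1/3}.
Take M = (20/ε)^{1/3}. Then m > M implies 20/m^3 < ε.

M = (20/ε)^{1/3}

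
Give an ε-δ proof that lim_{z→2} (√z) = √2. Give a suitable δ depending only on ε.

Fix ε > 0. We want δ > 0 such that 0 < |z − 2| < δ implies |√z − √2| < ε.
Rationalise: √z − √2 = (z − 2)/(√z + √2), so |√z − √2| = |z − 2|/(√z + √2).
Restrict δ ≤ 2 so that |z − 2| < 2 forces z > 0, and then √z + √2 > √2.
Hence |√z − √2| < |z − 2|/√2, which is < ε once |z − 2| < √2·ε.
Take δ = min(2, √2·ε). If 0 < |z − 2| < δ then z > 0 and |√z − √2| < |z − 2|/√2 < ε.

δ = min(2, √2·ε)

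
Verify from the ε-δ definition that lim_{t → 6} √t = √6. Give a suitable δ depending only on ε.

δ = min(6, √6·ε)

Let ε > 0 be given. We want δ > 0 such that 0 < |t − 6| < δ implies |√t − √6| < ε.
Rationalise: √t − √6 = (t − 6)/(√t + √6), so |√t − √6| = |t − 6|/(√t + √6).
Restrict δ ≤ 6 so that |t − 6| < 6 forces t > 0, and then √t + √6 > √6.
Hence |√t − √6| < |t − 6|/√6, which is < ε once |t − 6| < √6·ε.
Take δ = min(6, √6·ε). If 0 < |t − 6| < δ then t > 0 and |√t − √6| < |t − 6|/√6 < ε.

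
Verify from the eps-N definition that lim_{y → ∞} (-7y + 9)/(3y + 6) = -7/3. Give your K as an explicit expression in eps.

Let eps > 0. We seek K > 0 such that y > K implies |(-7y + 9)/(3y + 6) + 7/3| < eps.
(-7y + 9)/(3y + 6) + 7/3 = (3(-7y + 9) − (-7)(3y + 6)) / (3(3y + 6)) = 69/(3(3y + 6)).
For y > 0 we have 3y + 6 > 3y, so |(-7y + 9)/(3y + 6) + 7/3| = 69/(3(3y + 6)) < 69/(3·3y) = (23/3)/y.
Thus |(-7y + 9)/(3y + 6) + 7/3| < eps whenever y > (23/3)/eps.
Take K = (23/3)/eps. If y > K then |(-7y + 9)/(3y + 6) + 7/3| < (23/3)/y < eps.

K = (23/3)/eps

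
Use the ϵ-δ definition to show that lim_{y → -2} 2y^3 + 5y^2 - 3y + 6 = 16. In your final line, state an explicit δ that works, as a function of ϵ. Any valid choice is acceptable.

δ = min(1, ϵ/26)

Fix ϵ > 0. We want δ > 0 such that 0 < |y + 2| < δ implies |(2y^3 + 5y^2 - 3y + 6) − 16| < ϵ.
(2y^3 + 5y^2 - 3y + 6) − 16 = 2y^3 + 5y^2 - 3y - 10 = (y + 2)(2y^2 + y - 5).
So |(2y^3 + 5y^2 - 3y + 6) − 16| = |y + 2|·|2y^2 + y - 5|.
Assume first that |y + 2| < 1, so |y| < 3. Then |2y^2 + y - 5| ≤ 2·3^2 + 3 + 5 = 26.
Hence |(2y^3 + 5y^2 - 3y + 6) − 16| ≤ 26|y + 2| < ϵ provided |y + 2| < ϵ/26.
Choosing δ = min(1, ϵ/26) ensures both conditions, hence |(2y^3 + 5y^2 - 3y + 6) − 16| < ϵ.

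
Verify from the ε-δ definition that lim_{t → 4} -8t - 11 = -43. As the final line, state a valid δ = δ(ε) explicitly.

δ = ε/8

Suppose ε > 0. We need δ > 0 so that 0 < |t − 4| < δ implies |(-8t - 11) + 43| < ε.
Since (-8t - 11) + 43 = -8(t − 4), we have |(-8t - 11) + 43| = 8|t − 4|.
Thus it suffices that |t − 4| < ε/8.
Take δ = ε/8. If 0 < |t − 4| < δ then |(-8t - 11) + 43| = 8|t − 4| < 8·(ε/8) = ε.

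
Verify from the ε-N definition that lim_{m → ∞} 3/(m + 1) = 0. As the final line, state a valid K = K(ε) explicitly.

Fix ε > 0. For m ≥ 1, |3/(m + 1) − 0| = 3/(m + 1) ≤ 3/m.
We need 3/m < ε, i.e. m > 3/ε.
Take K = 3/ε. If m > K then |3/(m + 1)| ≤ 3/m < ε.

K = 3/ε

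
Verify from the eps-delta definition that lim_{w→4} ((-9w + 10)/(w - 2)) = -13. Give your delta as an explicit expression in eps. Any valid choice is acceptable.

Let eps > 0 be given. We want delta > 0 with 0 < |w − 4| < delta ⇒ |(-9w + 10)/(w - 2) + 13| < eps.
Combining over a common denominator, (-9w + 10)/(w - 2) + 13 = [(-9w + 10)·2 − (-26)·(w - 2)] / [2·(w - 2)] = 8(w − 4) / (2(w - 2)).
So |(-9w + 10)/(w - 2) + 13| = 8|w − 4| / (2·|w − 2|).
Restrict delta ≤ 1. Then |w − 4| < 1 gives |w − 2| = |(w − 4) + 2| ≥ 2 − 1 = 1.
Hence |(-9w + 10)/(w - 2) + 13| < 8|w − 4|/(2·1) = 4|w − 4|, which is < eps once |w − 4| < (1/4)eps.
Take delta = min(1, (1/4)eps). Then 0 < |w − 4| < delta forces both bounds, so |(-9w + 10)/(w - 2) + 13| < eps.

delta = min(1, (1/4)eps)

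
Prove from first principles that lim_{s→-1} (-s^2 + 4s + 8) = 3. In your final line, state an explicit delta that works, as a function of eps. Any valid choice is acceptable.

Let eps > 0. We want delta > 0 such that 0 < |s + 1| < delta implies |(-s^2 + 4s + 8) − 3| < eps.
(-s^2 + 4s + 8) − 3 = -s^2 + 4s + 5 = (s + 1)(-s + 5).
So |(-s^2 + 4s + 8) − 3| = |s + 1|·|-s + 5|.
Require delta ≤ 2. Then |s + 1| < 2 gives |s| < 3, and by the triangle inequality |-s + 5| ≤ 3 + 5 = 8.
Hence |(-s^2 + 4s + 8) − 3| ≤ 8|s + 1| < eps provided |s + 1| < eps/8.
Take delta = min(2, eps/8). Then 0 < |s + 1| < delta gives both |s + 1| < 2 and |s + 1| < eps/8, so |(-s^2 + 4s + 8) − 3| < eps.

delta = min(2, eps/8)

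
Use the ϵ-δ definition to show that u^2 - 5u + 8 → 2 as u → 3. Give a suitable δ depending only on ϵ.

Let ϵ > 0. We want δ > 0 such that 0 < |u − 3| < δ implies |(u^2 - 5u + 8) − 2| < ϵ.
(u^2 - 5u + 8) − 2 = u^2 - 5u + 6 = (u − 3)(u - 2).
So |(u^2 - 5u + 8) − 2| = |u − 3|·|u - 2|.
Require δ ≤ 2. Then |u − 3| < 2 gives |u| < 5, and by the triangle inequality |u - 2| ≤ 5 + 2 = 7.
Hence |(u^2 - 5u + 8) − 2| ≤ 7|u − 3| < ϵ provided |u − 3| < ϵ/7.
Take δ = min(2, ϵ/7). Then 0 < |u − 3| < δ gives both |u − 3| < 2 and |u − 3| < ϵ/7, so |(u^2 - 5u + 8) − 2| < ϵ.

δ = min(2, ϵ/7)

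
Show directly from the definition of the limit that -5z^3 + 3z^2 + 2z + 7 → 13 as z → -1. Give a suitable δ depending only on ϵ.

Suppose ϵ > 0. We want δ > 0 such that 0 < |z + 1| < δ implies |(-5z^3 + 3z^2 + 2z + 7) − 13| < ϵ.
(-5z^3 + 3z^2 + 2z + 7) − 13 = -5z^3 + 3z^2 + 2z - 6 = (z + 1)(-5z^2 + 8z - 6).
So |(-5z^3 + 3z^2 + 2z + 7) − 13| = |z + 1|·|-5z^2 + 8z - 6|.
Assume first that |z + 1| < 2, so |z| < 3. Then |-5z^2 + 8z - 6| ≤ 5·3^2 + 8·3 + 6 = 75.
Hence |(-5z^3 + 3z^2 + 2z + 7) − 13| ≤ 75|z + 1| < ϵ provided |z + 1| < ϵ/75.
Choosing δ = min(2, ϵ/75) ensures both conditions, hence |(-5z^3 + 3z^2 + 2z + 7) − 13| < ϵ.

δ = min(2, ϵ/75)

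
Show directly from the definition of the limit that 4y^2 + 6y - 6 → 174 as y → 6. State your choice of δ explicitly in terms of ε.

Suppose ε > 0. We want δ > 0 such that 0 < |y − 6| < δ implies |(4y^2 + 6y - 6) − 174| < ε.
(4y^2 + 6y - 6) − 174 = 4y^2 + 6y - 180 = (y − 6)(4y + 30).
So |(4y^2 + 6y - 6) − 174| = |y − 6|·|4y + 30|.
Assume first that |y − 6| < 1, so |y| < 7. Then |4y + 30| ≤ 4·7 + 30 = 58.
Hence |(4y^2 + 6y - 6) − 174| ≤ 58|y − 6| < ε provided |y − 6| < ε/58.
Take δ = min(1, ε/58). Then 0 < |y − 6| < δ gives both |y − 6| < 1 and |y − 6| < ε/58, so |(4y^2 + 6y - 6) − 174| < ε.

δ = min(1, ε/58)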